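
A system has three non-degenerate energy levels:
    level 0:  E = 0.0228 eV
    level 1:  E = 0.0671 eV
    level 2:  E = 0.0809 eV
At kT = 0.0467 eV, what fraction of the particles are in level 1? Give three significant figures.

0.231

Eᵢ/kT = 0.48822, 1.4368, 1.7323.
Z = Σ e^(−Eᵢ/kT) = e^(−0.48822) + e^(−1.4368) + e^(−1.7323) = 0.61372 + 0.23769 + 0.17688 = 1.0283.
P₁ = e^(−E₁/kT) / Z = 0.23769/1.0283 = 0.231.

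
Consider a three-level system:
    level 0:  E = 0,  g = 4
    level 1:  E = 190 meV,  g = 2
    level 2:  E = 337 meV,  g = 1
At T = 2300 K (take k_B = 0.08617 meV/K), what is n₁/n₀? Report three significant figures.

k_BT = 0.08617 × 2300 K = 198.19 meV.
n₁/n₀ = (g₁/g₀) exp[−(E₁−E₀)/kT] = (2/4) × exp(−(190 meV)/(198.19 meV)) = (2/4) × exp(-0.95868) = 0.192.

0.192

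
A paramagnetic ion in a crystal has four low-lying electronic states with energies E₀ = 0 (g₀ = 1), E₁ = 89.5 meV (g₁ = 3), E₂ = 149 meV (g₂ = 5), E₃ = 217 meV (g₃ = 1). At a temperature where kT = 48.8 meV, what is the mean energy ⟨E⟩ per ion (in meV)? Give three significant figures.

46.7 meV

Eᵢ/kT = 0, 1.8340, 3.0533, 4.4467.
Z = Σ gᵢe^(−Eᵢ/kT) = 1·e^(−0) + 3·e^(−1.8340) + 5·e^(−3.0533) + 1·e^(−4.4467) = 1.0000 + 0.47932 + 0.23601 + 0.011717 = 1.7270.
⟨E⟩ = Σ Eᵢ gᵢe^(−Eᵢ/kT) / Z = (0·1.0000 + 89.5·0.47932 + 149·0.23601 + 217·0.011717) / 1.7270 = 46.7 meV.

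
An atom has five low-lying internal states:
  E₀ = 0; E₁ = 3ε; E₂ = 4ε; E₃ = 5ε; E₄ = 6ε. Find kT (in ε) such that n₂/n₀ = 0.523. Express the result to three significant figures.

6.17 ε

n₂/n₀ = exp[−(E₂−E₀)/kT] = 0.523.
⇒ (E₂−E₀)/kT = ln(1/0.523) = ln(1.9120) = 0.64815.
kT = 4ε / 0.64815 = 6.17 ε.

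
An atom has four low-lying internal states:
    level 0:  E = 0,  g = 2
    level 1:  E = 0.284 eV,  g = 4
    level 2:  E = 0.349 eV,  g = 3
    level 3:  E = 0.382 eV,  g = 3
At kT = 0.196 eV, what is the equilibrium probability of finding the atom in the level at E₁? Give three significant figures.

0.243

Eᵢ/kT = 0, 1.4490, 1.7806, 1.9490.
Z = Σ gᵢe^(−Eᵢ/kT) = 2·e^(−0) + 4·e^(−1.4490) + 3·e^(−1.7806) + 3·e^(−1.9490) = 2.0000 + 0.93922 + 0.50561 + 0.42725 = 3.8721.
P₁ = g₁ e^(−E₁/kT) / Z = 0.93922/3.8721 = 0.243.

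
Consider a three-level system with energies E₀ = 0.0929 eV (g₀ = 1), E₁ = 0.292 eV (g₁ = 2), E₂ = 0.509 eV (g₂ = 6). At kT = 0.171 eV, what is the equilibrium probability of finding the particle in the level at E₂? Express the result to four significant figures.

0.2448

Eᵢ/kT = 0.543275, 1.70760, 2.97661.
Z = Σ gᵢe^(−Eᵢ/kT) = 1·e^(−0.543275) + 2·e^(−1.70760) + 6·e^(−2.97661) = 0.580843 + 0.362601 + 0.305792 = 1.24924.
P₂ = g₂ e^(−E₂/kT) / Z = 0.305792/1.24924 = 0.2448.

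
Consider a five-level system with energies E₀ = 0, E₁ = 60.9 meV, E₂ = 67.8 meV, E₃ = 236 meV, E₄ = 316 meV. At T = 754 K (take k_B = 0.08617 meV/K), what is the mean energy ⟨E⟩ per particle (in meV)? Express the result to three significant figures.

k_BT = 0.08617 × 754 K = 64.972 meV.
Eᵢ/kT = 0, 0.93733, 1.0435, 3.6323, 4.8636.
Z = Σ e^(−Eᵢ/kT) = e^(−0) + e^(−0.93733) + e^(−1.0435) + e^(−3.6323) + e^(−4.8636) = 1.0000 + 0.39167 + 0.35222 + 0.026455 + 0.0077226 = 1.7781.
⟨E⟩ = Σ Eᵢ e^(−Eᵢ/kT) / Z = (0·1.0000 + 60.9·0.39167 + 67.8·0.35222 + 236·0.026455 + 316·0.0077226) / 1.7781 = 31.7 meV.

31.7 meV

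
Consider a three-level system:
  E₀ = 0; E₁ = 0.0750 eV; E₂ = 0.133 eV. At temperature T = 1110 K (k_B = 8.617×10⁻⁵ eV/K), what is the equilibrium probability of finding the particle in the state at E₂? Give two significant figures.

k_BT = 8.617×10⁻⁵ × 1110 K = 0.09565 eV.
Eᵢ/kT = 0, 0.7841, 1.390.
Z = Σ e^(−Eᵢ/kT) = e^(−0) + e^(−0.7841) + e^(−1.390) = 1.000 + 0.4565 + 0.2491 = 1.706.
P₂ = e^(−E₂/kT) / Z = 0.2491/1.706 = 0.15.

0.15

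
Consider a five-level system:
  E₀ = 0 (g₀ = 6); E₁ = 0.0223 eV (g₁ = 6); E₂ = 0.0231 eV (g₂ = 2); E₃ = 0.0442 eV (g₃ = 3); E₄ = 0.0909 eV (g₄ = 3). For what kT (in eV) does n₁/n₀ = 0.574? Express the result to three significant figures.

n₁/n₀ = (g₁/g₀) exp[−(E₁−E₀)/kT] = 0.574.
⇒ (E₁−E₀)/kT = ln((6/6)/0.574) = ln(1.7422) = 0.55515.
kT = 0.0223 eV / 0.55515 = 0.0402 eV.

0.0402 eV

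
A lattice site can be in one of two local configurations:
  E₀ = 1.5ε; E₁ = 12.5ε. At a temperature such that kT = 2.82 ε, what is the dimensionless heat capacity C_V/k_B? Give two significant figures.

Eᵢ/kT = 0.5319, 4.433.
Z = Σ e^(−Eᵢ/kT) = e^(−0.5319) + e^(−4.433) = 0.5875 + 0.01188 = 0.5994.
⟨E⟩ = 1.718 ε, ⟨E²⟩ = 5.302 ε².
C_V/k_B = (⟨E²⟩ − ⟨E⟩²)/(kT)² = (5.302 − 2.952)/7.952 = 0.30.

0.30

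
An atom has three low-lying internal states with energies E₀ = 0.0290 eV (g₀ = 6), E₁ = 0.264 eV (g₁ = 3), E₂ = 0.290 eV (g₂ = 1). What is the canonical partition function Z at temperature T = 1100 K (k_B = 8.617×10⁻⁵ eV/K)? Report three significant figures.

Z = 4.65

k_BT = 8.617×10⁻⁵ × 1100 K = 0.094787 eV.
Eᵢ/kT = 0.30595, 2.7852, 3.0595.
Z = Σ gᵢe^(−Eᵢ/kT) = 6·e^(−0.30595) + 3·e^(−2.7852) + 1·e^(−3.0595) = 4.4185 + 0.18515 + 0.046911 = 4.6506.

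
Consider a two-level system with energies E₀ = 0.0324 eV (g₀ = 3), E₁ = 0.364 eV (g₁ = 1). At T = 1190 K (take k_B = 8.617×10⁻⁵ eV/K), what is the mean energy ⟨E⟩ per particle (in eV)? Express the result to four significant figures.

k_BT = 8.617×10⁻⁵ × 1190 K = 0.102542 eV.
Eᵢ/kT = 0.315968, 3.54976.
Z = Σ gᵢe^(−Eᵢ/kT) = 3·e^(−0.315968) + 1·e^(−3.54976) = 2.18725 + 0.0287315 = 2.21598.
⟨E⟩ = Σ Eᵢ gᵢe^(−Eᵢ/kT) / Z = (0.0324·2.18725 + 0.364·0.0287315) / 2.21598 = 0.03670 eV.

0.03670 eV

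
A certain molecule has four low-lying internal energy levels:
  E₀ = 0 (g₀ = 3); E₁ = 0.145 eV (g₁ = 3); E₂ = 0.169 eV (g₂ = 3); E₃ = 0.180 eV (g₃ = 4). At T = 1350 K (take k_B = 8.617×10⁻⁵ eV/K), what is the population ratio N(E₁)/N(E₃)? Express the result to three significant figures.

1.01

k_BT = 8.617×10⁻⁵ × 1350 K = 0.11633 eV.
n₁/n₃ = (g₁/g₃) exp[−(E₁−E₃)/kT] = (3/4) × exp(−(-0.035 eV)/(0.11633 eV)) = (3/4) × exp(0.30087) = 1.01.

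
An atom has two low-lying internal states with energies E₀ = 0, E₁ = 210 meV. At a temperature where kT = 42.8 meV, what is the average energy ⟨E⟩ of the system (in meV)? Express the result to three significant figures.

Eᵢ/kT = 0, 4.9065.
Z = Σ e^(−Eᵢ/kT) = e^(−0) + e^(−4.9065) = 1.0000 + 0.0073983 = 1.0074.
⟨E⟩ = Σ Eᵢ e^(−Eᵢ/kT) / Z = (0·1.0000 + 210·0.0073983) / 1.0074 = 1.54 meV.

1.54 meV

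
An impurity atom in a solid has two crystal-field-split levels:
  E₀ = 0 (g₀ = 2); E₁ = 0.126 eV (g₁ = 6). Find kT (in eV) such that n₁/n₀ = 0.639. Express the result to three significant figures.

0.0815 eV

n₁/n₀ = (g₁/g₀) exp[−(E₁−E₀)/kT] = 0.639.
⇒ (E₁−E₀)/kT = ln((6/2)/0.639) = ln(4.6948) = 1.5465.
kT = 0.126 eV / 1.5465 = 0.0815 eV.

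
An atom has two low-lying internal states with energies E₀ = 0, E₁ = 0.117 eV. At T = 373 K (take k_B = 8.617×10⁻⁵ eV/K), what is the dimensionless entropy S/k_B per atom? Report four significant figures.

k_BT = 8.617×10⁻⁵ × 373 K = 0.0321414 eV.
Eᵢ/kT = 0, 3.64017.
Z = Σ e^(−Eᵢ/kT) = e^(−0) + e^(−3.64017) = 1.00000 + 0.0262479 = 1.02625.
⟨E⟩ = Σ EᵢPᵢ = 0.00299245 eV.
S/k_B = ln Z + ⟨E⟩/kT = ln(1.02625) + 0.00299245/0.0321414 = 0.0259114 + 0.0931027 = 0.1190.

0.1190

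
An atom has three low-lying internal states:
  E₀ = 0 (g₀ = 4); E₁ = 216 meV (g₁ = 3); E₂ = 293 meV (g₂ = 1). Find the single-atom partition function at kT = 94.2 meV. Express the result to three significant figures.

Z = 4.35

Eᵢ/kT = 0, 2.2930, 3.1104.
Z = Σ gᵢe^(−Eᵢ/kT) = 4·e^(−0) + 3·e^(−2.2930) + 1·e^(−3.1104) = 4.0000 + 0.30289 + 0.044583 = 4.3475.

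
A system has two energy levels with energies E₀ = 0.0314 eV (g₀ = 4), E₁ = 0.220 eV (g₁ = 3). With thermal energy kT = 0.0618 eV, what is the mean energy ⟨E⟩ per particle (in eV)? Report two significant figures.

0.038 eV

Eᵢ/kT = 0.5081, 3.560.
Z = Σ gᵢe^(−Eᵢ/kT) = 4·e^(−0.5081) + 3·e^(−3.560) = 2.407 + 0.08532 = 2.492.
⟨E⟩ = Σ Eᵢ gᵢe^(−Eᵢ/kT) / Z = (0.0314·2.407 + 0.220·0.08532) / 2.492 = 0.038 eV.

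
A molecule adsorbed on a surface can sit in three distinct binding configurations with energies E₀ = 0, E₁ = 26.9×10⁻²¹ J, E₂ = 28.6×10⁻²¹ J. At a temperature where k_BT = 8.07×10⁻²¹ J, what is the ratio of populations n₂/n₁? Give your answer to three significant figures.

0.810

n₂/n₁ = exp[−(E₂−E₁)/kT] = exp(−(1.7 ×10⁻²¹ J)/(8.07 ×10⁻²¹ J)) = exp(-0.21066) = 0.810.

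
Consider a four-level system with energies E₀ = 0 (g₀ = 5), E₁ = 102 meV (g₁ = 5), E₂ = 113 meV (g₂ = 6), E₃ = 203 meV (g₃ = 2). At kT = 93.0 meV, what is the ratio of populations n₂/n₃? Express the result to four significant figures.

n₂/n₃ = (g₂/g₃) exp[−(E₂−E₃)/kT] = (6/2) × exp(−(-90 meV)/(93.0 meV)) = (6/2) × exp(0.967742) = 7.896.

7.896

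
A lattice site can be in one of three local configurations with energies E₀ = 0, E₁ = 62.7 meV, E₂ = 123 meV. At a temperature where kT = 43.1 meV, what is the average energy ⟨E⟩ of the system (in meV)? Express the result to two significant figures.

Eᵢ/kT = 0, 1.455, 2.854.
Z = Σ e^(−Eᵢ/kT) = e^(−0) + e^(−1.455) + e^(−2.854) = 1.000 + 0.2334 + 0.05761 = 1.291.
⟨E⟩ = Σ Eᵢ e^(−Eᵢ/kT) / Z = (0·1.000 + 62.7·0.2334 + 123·0.05761) / 1.291 = 17 meV.

17 meV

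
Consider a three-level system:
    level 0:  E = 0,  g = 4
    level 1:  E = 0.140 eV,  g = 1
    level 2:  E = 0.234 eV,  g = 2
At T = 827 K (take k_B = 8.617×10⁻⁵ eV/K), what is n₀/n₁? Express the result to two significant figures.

k_BT = 8.617×10⁻⁵ × 827 K = 0.07126 eV.
n₀/n₁ = (g₀/g₁) exp[−(E₀−E₁)/kT] = (4/1) × exp(−(-0.140 eV)/(0.07126 eV)) = (4/1) × exp(1.965) = 29.

29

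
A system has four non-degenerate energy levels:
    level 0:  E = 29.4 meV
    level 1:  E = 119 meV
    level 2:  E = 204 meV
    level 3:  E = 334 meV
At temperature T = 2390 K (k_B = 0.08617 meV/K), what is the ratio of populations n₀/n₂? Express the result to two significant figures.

2.3

k_BT = 0.08617 × 2390 K = 205.9 meV.
n₀/n₂ = exp[−(E₀−E₂)/kT] = exp(−(-174.6 meV)/(205.9 meV)) = exp(0.8480) = 2.3.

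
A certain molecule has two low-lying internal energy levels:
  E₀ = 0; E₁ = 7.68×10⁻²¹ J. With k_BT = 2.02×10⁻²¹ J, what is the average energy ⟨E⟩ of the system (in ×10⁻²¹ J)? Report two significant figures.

0.17 ×10⁻²¹ J

Eᵢ/kT = 0, 3.802.
Z = Σ e^(−Eᵢ/kT) = e^(−0) + e^(−3.802) = 1.000 + 0.02233 = 1.022.
⟨E⟩ = Σ Eᵢ e^(−Eᵢ/kT) / Z = (0·1.000 + 7.68·0.02233) / 1.022 = 0.17 ×10⁻²¹ J.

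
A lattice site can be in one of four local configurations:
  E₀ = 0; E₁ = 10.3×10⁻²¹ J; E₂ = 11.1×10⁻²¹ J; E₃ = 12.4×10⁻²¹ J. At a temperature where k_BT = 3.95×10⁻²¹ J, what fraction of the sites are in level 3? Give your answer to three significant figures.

0.0368

Eᵢ/kT = 0, 2.6076, 2.8101, 3.1392.
Z = Σ e^(−Eᵢ/kT) = e^(−0) + e^(−2.6076) + e^(−2.8101) + e^(−3.1392) = 1.0000 + 0.073711 + 0.060199 + 0.043317 = 1.1772.
P₃ = e^(−E₃/kT) / Z = 0.043317/1.1772 = 0.0368.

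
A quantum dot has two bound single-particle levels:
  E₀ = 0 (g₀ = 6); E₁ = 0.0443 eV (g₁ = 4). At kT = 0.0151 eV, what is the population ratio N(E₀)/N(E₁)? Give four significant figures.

n₀/n₁ = (g₀/g₁) exp[−(E₀−E₁)/kT] = (6/4) × exp(−(-0.0443 eV)/(0.0151 eV)) = (6/4) × exp(2.93377) = 28.20.

28.20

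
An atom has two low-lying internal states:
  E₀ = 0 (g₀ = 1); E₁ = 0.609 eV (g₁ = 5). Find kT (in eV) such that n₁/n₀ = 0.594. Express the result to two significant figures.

0.29 eV

n₁/n₀ = (g₁/g₀) exp[−(E₁−E₀)/kT] = 0.594.
⇒ (E₁−E₀)/kT = ln((5/1)/0.594) = ln(8.418) = 2.130.
kT = 0.609 eV / 2.130 = 0.29 eV.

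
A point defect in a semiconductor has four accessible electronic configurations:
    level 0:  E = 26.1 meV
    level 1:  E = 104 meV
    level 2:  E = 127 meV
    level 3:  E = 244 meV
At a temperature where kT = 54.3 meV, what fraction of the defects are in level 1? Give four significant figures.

Eᵢ/kT = 0.480663, 1.91529, 2.33886, 4.49355.
Z = Σ e^(−Eᵢ/kT) = e^(−0.480663) + e^(−1.91529) + e^(−2.33886) + e^(−4.49355) = 0.618373 + 0.147299 + 0.0964375 + 0.0111809 = 0.873290.
P₁ = e^(−E₁/kT) / Z = 0.147299/0.873290 = 0.1687.

0.1687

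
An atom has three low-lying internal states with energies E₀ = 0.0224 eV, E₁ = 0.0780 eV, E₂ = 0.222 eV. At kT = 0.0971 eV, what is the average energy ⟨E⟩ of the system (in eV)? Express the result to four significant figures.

Eᵢ/kT = 0.230690, 0.803296, 2.28630.
Z = Σ e^(−Eᵢ/kT) = e^(−0.230690) + e^(−0.803296) + e^(−2.28630) = 0.793986 + 0.447850 + 0.101642 = 1.34348.
⟨E⟩ = Σ Eᵢ e^(−Eᵢ/kT) / Z = (0.0224·0.793986 + 0.0780·0.447850 + 0.222·0.101642) / 1.34348 = 0.05604 eV.

0.05604 eV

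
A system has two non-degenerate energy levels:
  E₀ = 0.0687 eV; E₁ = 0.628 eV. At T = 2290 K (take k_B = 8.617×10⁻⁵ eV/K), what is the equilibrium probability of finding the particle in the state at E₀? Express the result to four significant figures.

0.9445

k_BT = 8.617×10⁻⁵ × 2290 K = 0.197329 eV.
Eᵢ/kT = 0.348150, 3.18250.
Z = Σ e^(−Eᵢ/kT) = e^(−0.348150) + e^(−3.18250) = 0.705993 + 0.0414818 = 0.747475.
P₀ = e^(−E₀/kT) / Z = 0.705993/0.747475 = 0.9445.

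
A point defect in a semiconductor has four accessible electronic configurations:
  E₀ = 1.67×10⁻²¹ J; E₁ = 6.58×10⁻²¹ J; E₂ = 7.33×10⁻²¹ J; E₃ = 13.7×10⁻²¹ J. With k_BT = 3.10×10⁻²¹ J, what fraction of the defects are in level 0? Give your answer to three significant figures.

0.721

Eᵢ/kT = 0.53871, 2.1226, 2.3645, 4.4194.
Z = Σ e^(−Eᵢ/kT) = e^(−0.53871) + e^(−2.1226) + e^(−2.3645) + e^(−4.4194) = 0.58350 + 0.11972 + 0.093996 + 0.012041 = 0.80926.
P₀ = e^(−E₀/kT) / Z = 0.58350/0.80926 = 0.721.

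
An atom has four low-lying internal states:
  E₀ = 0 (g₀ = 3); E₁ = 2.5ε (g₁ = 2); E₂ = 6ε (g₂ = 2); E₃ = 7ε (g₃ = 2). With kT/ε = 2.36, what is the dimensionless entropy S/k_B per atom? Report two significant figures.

Eᵢ/kT = 0, 1.059, 2.542, 2.966.
Z = Σ gᵢe^(−Eᵢ/kT) = 3·e^(−0) + 2·e^(−1.059) + 2·e^(−2.542) + 2·e^(−2.966) = 3.000 + 0.6936 + 0.1574 + 0.1030 = 3.954.
⟨E⟩ = Σ EᵢPᵢ = 0.8597 ε.
S/k_B = ln Z + ⟨E⟩/kT = ln(3.954) + 0.8597/2.36 = 1.375 + 0.3643 = 1.7.

1.7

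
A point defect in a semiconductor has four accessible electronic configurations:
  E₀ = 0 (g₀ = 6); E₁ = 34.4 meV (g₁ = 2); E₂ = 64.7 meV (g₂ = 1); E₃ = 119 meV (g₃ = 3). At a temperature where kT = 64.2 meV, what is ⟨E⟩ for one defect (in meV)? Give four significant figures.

14.97 meV

Eᵢ/kT = 0, 0.535826, 1.00779, 1.85358.
Z = Σ gᵢe^(−Eᵢ/kT) = 6·e^(−0) + 2·e^(−0.535826) + 1·e^(−1.00779) + 3·e^(−1.85358) = 6.00000 + 1.17037 + 0.365025 + 0.470026 = 8.00542.
⟨E⟩ = Σ Eᵢ gᵢe^(−Eᵢ/kT) / Z = (0·6.00000 + 34.4·1.17037 + 64.7·0.365025 + 119·0.470026) / 8.00542 = 14.97 meV.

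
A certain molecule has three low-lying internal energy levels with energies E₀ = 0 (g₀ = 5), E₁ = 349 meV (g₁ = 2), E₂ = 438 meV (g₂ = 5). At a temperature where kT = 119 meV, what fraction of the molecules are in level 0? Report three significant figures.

Eᵢ/kT = 0, 2.9328, 3.6807.
Z = Σ gᵢe^(−Eᵢ/kT) = 5·e^(−0) + 2·e^(−2.9328) + 5·e^(−3.6807) = 5.0000 + 0.10650 + 0.12603 = 5.2325.
P₀ = g₀ e^(−E₀/kT) / Z = 5.0000/5.2325 = 0.956.

0.956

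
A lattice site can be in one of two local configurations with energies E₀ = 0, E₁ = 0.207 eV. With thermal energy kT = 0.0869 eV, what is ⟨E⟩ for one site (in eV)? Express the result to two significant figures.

0.018 eV

Eᵢ/kT = 0, 2.382.
Z = Σ e^(−Eᵢ/kT) = e^(−0) + e^(−2.382) = 1.000 + 0.09237 = 1.092.
⟨E⟩ = Σ Eᵢ e^(−Eᵢ/kT) / Z = (0·1.000 + 0.207·0.09237) / 1.092 = 0.018 eV.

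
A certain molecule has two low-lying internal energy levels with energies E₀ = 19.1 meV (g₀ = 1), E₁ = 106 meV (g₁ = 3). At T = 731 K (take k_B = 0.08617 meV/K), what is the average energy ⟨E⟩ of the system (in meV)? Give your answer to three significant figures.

k_BT = 0.08617 × 731 K = 62.990 meV.
Eᵢ/kT = 0.30322, 1.6828.
Z = Σ gᵢe^(−Eᵢ/kT) = 1·e^(−0.30322) + 3·e^(−1.6828) = 0.73844 + 0.55756 = 1.2960.
⟨E⟩ = Σ Eᵢ gᵢe^(−Eᵢ/kT) / Z = (19.1·0.73844 + 106·0.55756) / 1.2960 = 56.5 meV.

56.5 meV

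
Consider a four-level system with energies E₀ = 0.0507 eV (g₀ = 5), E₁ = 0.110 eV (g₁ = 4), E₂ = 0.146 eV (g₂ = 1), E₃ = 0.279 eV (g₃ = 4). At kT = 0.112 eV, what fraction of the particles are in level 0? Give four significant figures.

0.6021

Eᵢ/kT = 0.452679, 0.982143, 1.30357, 2.49107.
Z = Σ gᵢe^(−Eᵢ/kT) = 5·e^(−0.452679) + 4·e^(−0.982143) + 1·e^(−1.30357) + 4·e^(−2.49107) = 3.17961 + 1.49803 + 0.271561 + 0.331285 = 5.28049.
P₀ = g₀ e^(−E₀/kT) / Z = 3.17961/5.28049 = 0.6021.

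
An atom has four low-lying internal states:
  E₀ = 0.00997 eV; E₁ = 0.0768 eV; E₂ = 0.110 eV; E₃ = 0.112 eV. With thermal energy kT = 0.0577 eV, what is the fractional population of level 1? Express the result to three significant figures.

Eᵢ/kT = 0.17279, 1.3310, 1.9064, 1.9411.
Z = Σ e^(−Eᵢ/kT) = e^(−0.17279) + e^(−1.3310) + e^(−1.9064) + e^(−1.9411) = 0.84131 + 0.26421 + 0.14861 + 0.14355 = 1.3977.
P₁ = e^(−E₁/kT) / Z = 0.26421/1.3977 = 0.189.

0.189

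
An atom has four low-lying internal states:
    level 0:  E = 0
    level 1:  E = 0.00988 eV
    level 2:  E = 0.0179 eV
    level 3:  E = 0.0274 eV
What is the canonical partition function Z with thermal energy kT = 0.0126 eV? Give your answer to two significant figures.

Z = 1.8

Eᵢ/kT = 0, 0.7841, 1.421, 2.175.
Z = Σ e^(−Eᵢ/kT) = e^(−0) + e^(−0.7841) + e^(−1.421) + e^(−2.175) = 1.000 + 0.4565 + 0.2415 + 0.1136 = 1.812.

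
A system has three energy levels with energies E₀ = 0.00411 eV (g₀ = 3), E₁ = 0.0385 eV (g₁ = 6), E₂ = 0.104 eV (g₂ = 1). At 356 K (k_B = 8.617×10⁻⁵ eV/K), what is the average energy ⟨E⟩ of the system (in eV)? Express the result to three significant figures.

0.0183 eV

k_BT = 8.617×10⁻⁵ × 356 K = 0.030677 eV.
Eᵢ/kT = 0.13398, 1.2550, 3.3902.
Z = Σ gᵢe^(−Eᵢ/kT) = 3·e^(−0.13398) + 6·e^(−1.2550) + 1·e^(−3.3902) = 2.6238 + 1.7105 + 0.033702 = 4.3680.
⟨E⟩ = Σ Eᵢ gᵢe^(−Eᵢ/kT) / Z = (0.00411·2.6238 + 0.0385·1.7105 + 0.104·0.033702) / 4.3680 = 0.0183 eV.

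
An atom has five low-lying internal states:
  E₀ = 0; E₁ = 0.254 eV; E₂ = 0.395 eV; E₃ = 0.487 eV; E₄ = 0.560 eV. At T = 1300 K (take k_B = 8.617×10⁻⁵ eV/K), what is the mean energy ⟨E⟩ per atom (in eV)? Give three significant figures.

k_BT = 8.617×10⁻⁵ × 1300 K = 0.11202 eV.
Eᵢ/kT = 0, 2.2675, 3.5262, 4.3474, 4.9991.
Z = Σ e^(−Eᵢ/kT) = e^(−0) + e^(−2.2675) + e^(−3.5262) + e^(−4.3474) + e^(−4.9991) = 1.0000 + 0.10357 + 0.029416 + 0.012940 + 0.0067440 = 1.1527.
⟨E⟩ = Σ Eᵢ e^(−Eᵢ/kT) / Z = (0·1.0000 + 0.254·0.10357 + 0.395·0.029416 + 0.487·0.012940 + 0.560·0.0067440) / 1.1527 = 0.0416 eV.

0.0416 eV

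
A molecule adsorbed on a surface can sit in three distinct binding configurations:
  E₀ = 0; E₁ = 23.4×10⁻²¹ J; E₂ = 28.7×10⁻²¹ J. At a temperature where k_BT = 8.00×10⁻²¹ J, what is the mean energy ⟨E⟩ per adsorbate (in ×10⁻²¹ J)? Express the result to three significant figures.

Eᵢ/kT = 0, 2.9250, 3.5875.
Z = Σ e^(−Eᵢ/kT) = e^(−0) + e^(−2.9250) + e^(−3.5875) = 1.0000 + 0.053665 + 0.027667 = 1.0813.
⟨E⟩ = Σ Eᵢ e^(−Eᵢ/kT) / Z = (0·1.0000 + 23.4·0.053665 + 28.7·0.027667) / 1.0813 = 1.90 ×10⁻²¹ J.

1.90 ×10⁻²¹ J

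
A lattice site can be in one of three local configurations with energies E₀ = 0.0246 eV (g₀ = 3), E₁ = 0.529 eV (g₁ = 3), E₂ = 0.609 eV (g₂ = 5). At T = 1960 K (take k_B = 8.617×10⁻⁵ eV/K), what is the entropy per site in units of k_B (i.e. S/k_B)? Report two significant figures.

1.5

k_BT = 8.617×10⁻⁵ × 1960 K = 0.1689 eV.
Eᵢ/kT = 0.1456, 3.132, 3.606.
Z = Σ gᵢe^(−Eᵢ/kT) = 3·e^(−0.1456) + 3·e^(−3.132) + 5·e^(−3.606) = 2.594 + 0.1309 + 0.1358 = 2.861.
⟨E⟩ = Σ EᵢPᵢ = 0.07541 eV.
S/k_B = ln Z + ⟨E⟩/kT = ln(2.861) + 0.07541/0.1689 = 1.051 + 0.4465 = 1.5.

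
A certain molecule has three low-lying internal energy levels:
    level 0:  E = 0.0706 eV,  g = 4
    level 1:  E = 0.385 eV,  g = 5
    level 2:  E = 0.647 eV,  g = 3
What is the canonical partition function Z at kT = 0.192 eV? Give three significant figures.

Eᵢ/kT = 0.36771, 2.0052, 3.3698.
Z = Σ gᵢe^(−Eᵢ/kT) = 4·e^(−0.36771) + 5·e^(−2.0052) + 3·e^(−3.3698) = 2.7693 + 0.67317 + 0.10319 = 3.5457.

Z = 3.55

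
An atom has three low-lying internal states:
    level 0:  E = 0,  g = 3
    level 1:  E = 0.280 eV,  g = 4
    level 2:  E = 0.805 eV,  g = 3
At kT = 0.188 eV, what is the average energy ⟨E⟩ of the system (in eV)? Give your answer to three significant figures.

Eᵢ/kT = 0, 1.4894, 4.2819.
Z = Σ gᵢe^(−Eᵢ/kT) = 3·e^(−0) + 4·e^(−1.4894) + 3·e^(−4.2819) = 3.0000 + 0.90203 + 0.041449 = 3.9435.
⟨E⟩ = Σ Eᵢ gᵢe^(−Eᵢ/kT) / Z = (0·3.0000 + 0.280·0.90203 + 0.805·0.041449) / 3.9435 = 0.0725 eV.

0.0725 eV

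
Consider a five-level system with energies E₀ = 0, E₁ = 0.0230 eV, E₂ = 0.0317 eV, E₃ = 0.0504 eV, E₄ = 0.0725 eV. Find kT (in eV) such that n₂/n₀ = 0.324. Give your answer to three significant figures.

0.0281 eV

n₂/n₀ = exp[−(E₂−E₀)/kT] = 0.324.
⇒ (E₂−E₀)/kT = ln(1/0.324) = ln(3.0864) = 1.1270.
kT = 0.0317 eV / 1.1270 = 0.0281 eV.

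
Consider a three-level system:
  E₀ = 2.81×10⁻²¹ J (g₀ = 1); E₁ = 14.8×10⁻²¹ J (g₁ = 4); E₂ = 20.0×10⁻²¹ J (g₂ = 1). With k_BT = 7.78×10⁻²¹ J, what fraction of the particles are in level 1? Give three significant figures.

0.436

Eᵢ/kT = 0.36118, 1.9023, 2.5707.
Z = Σ gᵢe^(−Eᵢ/kT) = 1·e^(−0.36118) + 4·e^(−1.9023) + 1·e^(−2.5707) = 0.69685 + 0.59690 + 0.076482 = 1.3702.
P₁ = g₁ e^(−E₁/kT) / Z = 0.59690/1.3702 = 0.436.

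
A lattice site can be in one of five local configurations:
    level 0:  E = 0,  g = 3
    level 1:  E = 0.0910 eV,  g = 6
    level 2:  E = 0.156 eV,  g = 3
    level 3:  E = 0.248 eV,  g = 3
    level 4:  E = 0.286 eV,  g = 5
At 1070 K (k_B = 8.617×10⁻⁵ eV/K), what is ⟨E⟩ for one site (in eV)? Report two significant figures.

k_BT = 8.617×10⁻⁵ × 1070 K = 0.09220 eV.
Eᵢ/kT = 0, 0.9870, 1.692, 2.690, 3.102.
Z = Σ gᵢe^(−Eᵢ/kT) = 3·e^(−0) + 6·e^(−0.9870) + 3·e^(−1.692) + 3·e^(−2.690) + 5·e^(−3.102) = 3.000 + 2.236 + 0.5525 + 0.2036 + 0.2248 = 6.217.
⟨E⟩ = Σ Eᵢ gᵢe^(−Eᵢ/kT) / Z = (0·3.000 + 0.0910·2.236 + 0.156·0.5525 + 0.248·0.2036 + 0.286·0.2248) / 6.217 = 0.065 eV.

0.065 eV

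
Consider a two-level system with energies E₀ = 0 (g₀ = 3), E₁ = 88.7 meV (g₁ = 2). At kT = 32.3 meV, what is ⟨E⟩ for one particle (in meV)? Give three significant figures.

Eᵢ/kT = 0, 2.7461.
Z = Σ gᵢe^(−Eᵢ/kT) = 3·e^(−0) + 2·e^(−2.7461) = 3.0000 + 0.12836 = 3.1284.
⟨E⟩ = Σ Eᵢ gᵢe^(−Eᵢ/kT) / Z = (0·3.0000 + 88.7·0.12836) / 3.1284 = 3.64 meV.

3.64 meV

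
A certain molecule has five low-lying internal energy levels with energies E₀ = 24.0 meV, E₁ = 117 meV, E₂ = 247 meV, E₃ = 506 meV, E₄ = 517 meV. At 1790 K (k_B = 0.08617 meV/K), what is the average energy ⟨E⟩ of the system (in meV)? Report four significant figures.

101.5 meV

k_BT = 0.08617 × 1790 K = 154.244 meV.
Eᵢ/kT = 0.155598, 0.758538, 1.60136, 3.28052, 3.35183.
Z = Σ e^(−Eᵢ/kT) = e^(−0.155598) + e^(−0.758538) + e^(−1.60136) + e^(−3.28052) + e^(−3.35183) = 0.855903 + 0.468351 + 0.201622 + 0.0376087 + 0.0350202 = 1.59850.
⟨E⟩ = Σ Eᵢ e^(−Eᵢ/kT) / Z = (24.0·0.855903 + 117·0.468351 + 247·0.201622 + 506·0.0376087 + 517·0.0350202) / 1.59850 = 101.5 meV.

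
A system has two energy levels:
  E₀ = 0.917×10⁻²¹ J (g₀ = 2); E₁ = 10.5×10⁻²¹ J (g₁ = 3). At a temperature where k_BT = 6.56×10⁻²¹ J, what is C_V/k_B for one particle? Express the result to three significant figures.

0.409

Eᵢ/kT = 0.13979, 1.6006.
Z = Σ gᵢe^(−Eᵢ/kT) = 2·e^(−0.13979) + 3·e^(−1.6006) = 1.7391 + 0.60533 = 2.3444.
⟨E⟩ = 3.3914, ⟨E²⟩ = 29.091.
C_V/k_B = (⟨E²⟩ − ⟨E⟩²)/(kT)² = (29.091 − 11.502)/43.034 = 0.409.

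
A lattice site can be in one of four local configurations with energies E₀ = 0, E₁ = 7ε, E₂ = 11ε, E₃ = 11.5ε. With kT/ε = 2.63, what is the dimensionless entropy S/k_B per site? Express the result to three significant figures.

0.371

Eᵢ/kT = 0, 2.6616, 4.1825, 4.3726.
Z = Σ e^(−Eᵢ/kT) = e^(−0) + e^(−2.6616) + e^(−4.1825) + e^(−4.3726) = 1.0000 + 0.069836 + 0.015260 + 0.012618 = 1.0977.
⟨E⟩ = Σ EᵢPᵢ = 0.73045 ε.
S/k_B = ln Z + ⟨E⟩/kT = ln(1.0977) + 0.73045/2.63 = 0.093217 + 0.27774 = 0.371.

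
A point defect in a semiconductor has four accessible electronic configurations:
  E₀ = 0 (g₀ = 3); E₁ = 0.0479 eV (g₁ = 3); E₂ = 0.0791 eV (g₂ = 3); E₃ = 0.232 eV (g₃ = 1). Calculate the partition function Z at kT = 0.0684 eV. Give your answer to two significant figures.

Eᵢ/kT = 0, 0.7003, 1.156, 3.392.
Z = Σ gᵢe^(−Eᵢ/kT) = 3·e^(−0) + 3·e^(−0.7003) + 3·e^(−1.156) + 1·e^(−3.392) = 3.000 + 1.489 + 0.9442 + 0.03364 = 5.467.

Z = 5.5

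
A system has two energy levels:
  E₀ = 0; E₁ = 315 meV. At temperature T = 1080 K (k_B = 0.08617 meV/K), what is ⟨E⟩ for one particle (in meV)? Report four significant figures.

10.32 meV

k_BT = 0.08617 × 1080 K = 93.0636 meV.
Eᵢ/kT = 0, 3.38478.
Z = Σ e^(−Eᵢ/kT) = e^(−0) + e^(−3.38478) = 1.00000 + 0.0338851 = 1.03389.
⟨E⟩ = Σ Eᵢ e^(−Eᵢ/kT) / Z = (0·1.00000 + 315·0.0338851) / 1.03389 = 10.32 meV.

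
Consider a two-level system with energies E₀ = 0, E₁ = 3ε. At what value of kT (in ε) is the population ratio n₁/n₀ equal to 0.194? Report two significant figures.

1.8 ε

n₁/n₀ = exp[−(E₁−E₀)/kT] = 0.194.
⇒ (E₁−E₀)/kT = ln(1/0.194) = ln(5.155) = 1.640.
kT = 3ε / 1.640 = 1.8 ε.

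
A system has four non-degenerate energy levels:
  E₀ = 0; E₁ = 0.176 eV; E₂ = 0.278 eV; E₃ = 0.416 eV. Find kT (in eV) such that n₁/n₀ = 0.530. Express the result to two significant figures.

0.28 eV

n₁/n₀ = exp[−(E₁−E₀)/kT] = 0.530.
⇒ (E₁−E₀)/kT = ln(1/0.530) = ln(1.887) = 0.6350.
kT = 0.176 eV / 0.6350 = 0.28 eV.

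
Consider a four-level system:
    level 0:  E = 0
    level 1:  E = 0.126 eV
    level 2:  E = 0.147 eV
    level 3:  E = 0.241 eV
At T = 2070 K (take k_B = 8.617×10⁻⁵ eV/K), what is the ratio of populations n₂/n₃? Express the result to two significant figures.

1.7

k_BT = 8.617×10⁻⁵ × 2070 K = 0.1784 eV.
n₂/n₃ = exp[−(E₂−E₃)/kT] = exp(−(-0.094 eV)/(0.1784 eV)) = exp(0.5269) = 1.7.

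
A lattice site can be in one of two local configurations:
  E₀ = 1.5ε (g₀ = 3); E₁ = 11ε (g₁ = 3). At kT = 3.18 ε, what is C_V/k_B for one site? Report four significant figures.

Eᵢ/kT = 0.471698, 3.45912.
Z = Σ gᵢe^(−Eᵢ/kT) = 3·e^(−0.471698) + 3·e^(−3.45912) = 1.87183 + 0.0943723 = 1.96620.
⟨E⟩ = 1.95598 ε, ⟨E²⟩ = 7.94968 ε².
C_V/k_B = (⟨E²⟩ − ⟨E⟩²)/(kT)² = (7.94968 − 3.82586)/10.1124 = 0.4078.

0.4078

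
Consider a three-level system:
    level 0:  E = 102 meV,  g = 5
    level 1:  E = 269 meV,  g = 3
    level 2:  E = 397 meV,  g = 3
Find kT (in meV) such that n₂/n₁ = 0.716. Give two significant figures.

380 meV

n₂/n₁ = (g₂/g₁) exp[−(E₂−E₁)/kT] = 0.716.
⇒ (E₂−E₁)/kT = ln((3/3)/0.716) = ln(1.397) = 0.3343.
kT = 128 meV / 0.3343 = 380 meV.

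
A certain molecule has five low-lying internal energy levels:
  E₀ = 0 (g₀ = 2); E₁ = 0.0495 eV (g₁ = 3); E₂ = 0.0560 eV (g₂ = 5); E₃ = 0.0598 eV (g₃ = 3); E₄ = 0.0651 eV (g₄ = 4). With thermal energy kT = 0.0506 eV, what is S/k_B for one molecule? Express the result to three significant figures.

Eᵢ/kT = 0, 0.97826, 1.1067, 1.1818, 1.2866.
Z = Σ gᵢe^(−Eᵢ/kT) = 2·e^(−0) + 3·e^(−0.97826) + 5·e^(−1.1067) + 3·e^(−1.1818) + 4·e^(−1.2866) = 2.0000 + 1.1279 + 1.6532 + 0.92018 + 1.1048 = 6.8061.
⟨E⟩ = Σ EᵢPᵢ = 0.040458 eV.
S/k_B = ln Z + ⟨E⟩/kT = ln(6.8061) + 0.040458/0.0506 = 1.9178 + 0.79957 = 2.72.

2.72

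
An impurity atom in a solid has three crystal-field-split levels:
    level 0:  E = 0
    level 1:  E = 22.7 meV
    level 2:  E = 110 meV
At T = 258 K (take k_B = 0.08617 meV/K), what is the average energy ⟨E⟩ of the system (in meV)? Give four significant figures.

6.551 meV

k_BT = 0.08617 × 258 K = 22.2319 meV.
Eᵢ/kT = 0, 1.02106, 4.94785.
Z = Σ e^(−Eᵢ/kT) = e^(−0) + e^(−1.02106) + e^(−4.94785) = 1.00000 + 0.360213 + 0.00709865 = 1.36731.
⟨E⟩ = Σ Eᵢ e^(−Eᵢ/kT) / Z = (0·1.00000 + 22.7·0.360213 + 110·0.00709865) / 1.36731 = 6.551 meV.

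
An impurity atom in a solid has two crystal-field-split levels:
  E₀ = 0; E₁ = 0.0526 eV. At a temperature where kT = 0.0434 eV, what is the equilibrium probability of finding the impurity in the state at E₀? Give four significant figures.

0.7706

Eᵢ/kT = 0, 1.21198.
Z = Σ e^(−Eᵢ/kT) = e^(−0) + e^(−1.21198) = 1.00000 + 0.297607 = 1.29761.
P₀ = e^(−E₀/kT) / Z = 1.00000/1.29761 = 0.7706.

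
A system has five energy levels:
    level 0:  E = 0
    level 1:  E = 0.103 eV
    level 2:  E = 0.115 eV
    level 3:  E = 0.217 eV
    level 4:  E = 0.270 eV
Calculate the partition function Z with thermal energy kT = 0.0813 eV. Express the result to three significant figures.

Z = 1.63

Eᵢ/kT = 0, 1.2669, 1.4145, 2.6691, 3.3210.
Z = Σ e^(−Eᵢ/kT) = e^(−0) + e^(−1.2669) + e^(−1.4145) + e^(−2.6691) + e^(−3.3210) = 1.0000 + 0.28170 + 0.24305 + 0.069315 + 0.036117 = 1.6302.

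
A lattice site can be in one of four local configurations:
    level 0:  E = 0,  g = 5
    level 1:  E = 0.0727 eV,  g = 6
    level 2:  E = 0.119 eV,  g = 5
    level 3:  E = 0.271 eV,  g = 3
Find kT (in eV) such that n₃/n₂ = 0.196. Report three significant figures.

n₃/n₂ = (g₃/g₂) exp[−(E₃−E₂)/kT] = 0.196.
⇒ (E₃−E₂)/kT = ln((3/5)/0.196) = ln(3.0612) = 1.1188.
kT = 0.152 eV / 1.1188 = 0.136 eV.

0.136 eV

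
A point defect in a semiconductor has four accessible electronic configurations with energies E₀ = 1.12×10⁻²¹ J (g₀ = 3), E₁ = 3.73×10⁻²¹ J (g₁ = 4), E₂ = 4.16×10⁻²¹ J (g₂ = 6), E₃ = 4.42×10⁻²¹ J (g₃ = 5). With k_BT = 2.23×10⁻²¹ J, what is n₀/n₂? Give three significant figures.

1.95

n₀/n₂ = (g₀/g₂) exp[−(E₀−E₂)/kT] = (3/6) × exp(−(-3.04 ×10⁻²¹ J)/(2.23 ×10⁻²¹ J)) = (3/6) × exp(1.3632) = 1.95.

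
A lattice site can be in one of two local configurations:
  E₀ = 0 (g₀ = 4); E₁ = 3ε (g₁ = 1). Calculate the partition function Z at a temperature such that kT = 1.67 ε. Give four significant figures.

Z = 4.166

Eᵢ/kT = 0, 1.79641.
Z = Σ gᵢe^(−Eᵢ/kT) = 4·e^(−0) + 1·e^(−1.79641) = 4.00000 + 0.165893 = 4.16589.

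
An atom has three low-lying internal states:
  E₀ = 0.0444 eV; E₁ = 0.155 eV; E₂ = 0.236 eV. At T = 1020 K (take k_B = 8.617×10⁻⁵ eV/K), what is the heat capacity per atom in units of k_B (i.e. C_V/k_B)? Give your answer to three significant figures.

0.520

k_BT = 8.617×10⁻⁵ × 1020 K = 0.087893 eV.
Eᵢ/kT = 0.50516, 1.7635, 2.6851.
Z = Σ e^(−Eᵢ/kT) = e^(−0.50516) + e^(−1.7635) + e^(−2.6851) = 0.60341 + 0.17144 + 0.068214 = 0.84306.
⟨E⟩ = 0.082394 eV, ⟨E²⟩ = 0.010803 eV².
C_V/k_B = (⟨E²⟩ − ⟨E⟩²)/(kT)² = (0.010803 − 0.0067888)/0.0077252 = 0.520.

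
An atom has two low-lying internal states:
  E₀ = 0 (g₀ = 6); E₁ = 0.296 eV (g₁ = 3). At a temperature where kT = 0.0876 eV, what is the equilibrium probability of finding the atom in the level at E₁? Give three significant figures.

0.0168

Eᵢ/kT = 0, 3.3790.
Z = Σ gᵢe^(−Eᵢ/kT) = 6·e^(−0) + 3·e^(−3.3790) = 6.0000 + 0.10224 = 6.1022.
P₁ = g₁ e^(−E₁/kT) / Z = 0.10224/6.1022 = 0.0168.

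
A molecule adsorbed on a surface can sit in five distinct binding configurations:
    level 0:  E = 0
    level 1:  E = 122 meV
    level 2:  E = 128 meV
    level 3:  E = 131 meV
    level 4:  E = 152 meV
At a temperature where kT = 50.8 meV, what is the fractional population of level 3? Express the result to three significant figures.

0.0585

Eᵢ/kT = 0, 2.4016, 2.5197, 2.5787, 2.9921.
Z = Σ e^(−Eᵢ/kT) = e^(−0) + e^(−2.4016) + e^(−2.5197) + e^(−2.5787) + e^(−2.9921) = 1.0000 + 0.090573 + 0.080484 + 0.075873 + 0.050182 = 1.2971.
P₃ = e^(−E₃/kT) / Z = 0.075873/1.2971 = 0.0585.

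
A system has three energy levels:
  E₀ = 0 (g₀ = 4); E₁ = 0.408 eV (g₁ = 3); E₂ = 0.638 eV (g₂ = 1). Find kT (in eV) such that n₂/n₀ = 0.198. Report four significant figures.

n₂/n₀ = (g₂/g₀) exp[−(E₂−E₀)/kT] = 0.198.
⇒ (E₂−E₀)/kT = ln((1/4)/0.198) = ln(1.26263) = 0.233197.
kT = 0.638 eV / 0.233197 = 2.736 eV.

2.736 eV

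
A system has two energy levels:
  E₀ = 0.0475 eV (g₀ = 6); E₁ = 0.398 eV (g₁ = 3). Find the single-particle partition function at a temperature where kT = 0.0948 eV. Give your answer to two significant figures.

Z = 3.7

Eᵢ/kT = 0.5011, 4.198.
Z = Σ gᵢe^(−Eᵢ/kT) = 6·e^(−0.5011) + 3·e^(−4.198) = 3.635 + 0.04508 = 3.680.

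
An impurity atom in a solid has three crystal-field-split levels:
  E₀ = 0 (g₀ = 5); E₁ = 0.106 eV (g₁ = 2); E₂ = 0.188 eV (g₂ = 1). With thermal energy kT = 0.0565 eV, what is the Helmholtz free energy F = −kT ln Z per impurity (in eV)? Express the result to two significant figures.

Eᵢ/kT = 0, 1.876, 3.327.
Z = Σ gᵢe^(−Eᵢ/kT) = 5·e^(−0) + 2·e^(−1.876) + 1·e^(−3.327) = 5.000 + 0.3064 + 0.03590 = 5.342.
F = −kT ln Z = −0.0565 × ln(5.342) = −0.0565 × 1.676 = -0.095 eV.

-0.095 eV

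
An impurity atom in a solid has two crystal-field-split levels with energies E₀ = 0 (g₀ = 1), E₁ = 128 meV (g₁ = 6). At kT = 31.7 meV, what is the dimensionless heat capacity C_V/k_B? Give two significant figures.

Eᵢ/kT = 0, 4.038.
Z = Σ gᵢe^(−Eᵢ/kT) = 1·e^(−0) + 6·e^(−4.038) = 1.000 + 0.1058 = 1.106.
⟨E⟩ = 12.24 meV, ⟨E²⟩ = 1567 meV².
C_V/k_B = (⟨E²⟩ − ⟨E⟩²)/(kT)² = (1567 − 149.8)/1005 = 1.4.

1.4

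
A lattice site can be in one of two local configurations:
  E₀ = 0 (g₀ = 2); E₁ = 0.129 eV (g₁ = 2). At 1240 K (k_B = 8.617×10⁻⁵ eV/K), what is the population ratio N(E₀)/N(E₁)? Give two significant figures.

3.3

k_BT = 8.617×10⁻⁵ × 1240 K = 0.1069 eV.
n₀/n₁ = (g₀/g₁) exp[−(E₀−E₁)/kT] = (2/2) × exp(−(-0.129 eV)/(0.1069 eV)) = (2/2) × exp(1.207) = 3.3.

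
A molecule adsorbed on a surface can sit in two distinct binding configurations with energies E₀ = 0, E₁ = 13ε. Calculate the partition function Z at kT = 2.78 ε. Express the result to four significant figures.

Eᵢ/kT = 0, 4.67626.
Z = Σ e^(−Eᵢ/kT) = e^(−0) + e^(−4.67626) = 1.00000 + 0.00931378 = 1.00931.

Z = 1.009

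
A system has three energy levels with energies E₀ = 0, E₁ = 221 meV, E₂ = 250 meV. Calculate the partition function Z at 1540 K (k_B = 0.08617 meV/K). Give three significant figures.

k_BT = 0.08617 × 1540 K = 132.70 meV.
Eᵢ/kT = 0, 1.6654, 1.8839.
Z = Σ e^(−Eᵢ/kT) = e^(−0) + e^(−1.6654) + e^(−1.8839) = 1.0000 + 0.18911 + 0.15200 = 1.3411.

Z = 1.34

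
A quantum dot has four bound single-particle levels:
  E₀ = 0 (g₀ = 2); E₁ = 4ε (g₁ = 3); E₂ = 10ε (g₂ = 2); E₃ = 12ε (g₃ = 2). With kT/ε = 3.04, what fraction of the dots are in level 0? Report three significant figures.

0.685

Eᵢ/kT = 0, 1.3158, 3.2895, 3.9474.
Z = Σ gᵢe^(−Eᵢ/kT) = 2·e^(−0) + 3·e^(−1.3158) + 2·e^(−3.2895) + 2·e^(−3.9474) = 2.0000 + 0.80478 + 0.074545 + 0.038610 = 2.9179.
P₀ = g₀ e^(−E₀/kT) / Z = 2.0000/2.9179 = 0.685.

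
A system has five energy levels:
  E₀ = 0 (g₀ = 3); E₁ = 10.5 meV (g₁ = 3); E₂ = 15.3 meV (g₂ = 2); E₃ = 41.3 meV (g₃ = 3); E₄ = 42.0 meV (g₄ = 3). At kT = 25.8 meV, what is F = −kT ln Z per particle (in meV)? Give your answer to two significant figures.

-51 meV

Eᵢ/kT = 0, 0.4070, 0.5930, 1.601, 1.628.
Z = Σ gᵢe^(−Eᵢ/kT) = 3·e^(−0) + 3·e^(−0.4070) + 2·e^(−0.5930) + 3·e^(−1.601) + 3·e^(−1.628) = 3.000 + 1.997 + 1.105 + 0.6051 + 0.5890 = 7.296.
F = −kT ln Z = −25.8 × ln(7.296) = −25.8 × 1.987 = -51 meV.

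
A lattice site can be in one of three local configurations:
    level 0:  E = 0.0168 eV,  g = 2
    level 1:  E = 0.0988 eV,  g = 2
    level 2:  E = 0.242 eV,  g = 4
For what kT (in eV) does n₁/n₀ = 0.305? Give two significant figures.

n₁/n₀ = (g₁/g₀) exp[−(E₁−E₀)/kT] = 0.305.
⇒ (E₁−E₀)/kT = ln((2/2)/0.305) = ln(3.279) = 1.188.
kT = 0.0820 eV / 1.188 = 0.069 eV.

0.069 eV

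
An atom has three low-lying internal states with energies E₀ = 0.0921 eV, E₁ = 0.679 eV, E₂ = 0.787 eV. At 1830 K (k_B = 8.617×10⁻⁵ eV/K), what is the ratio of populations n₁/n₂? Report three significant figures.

k_BT = 8.617×10⁻⁵ × 1830 K = 0.15769 eV.
n₁/n₂ = exp[−(E₁−E₂)/kT] = exp(−(-0.108 eV)/(0.15769 eV)) = exp(0.68489) = 1.98.

1.98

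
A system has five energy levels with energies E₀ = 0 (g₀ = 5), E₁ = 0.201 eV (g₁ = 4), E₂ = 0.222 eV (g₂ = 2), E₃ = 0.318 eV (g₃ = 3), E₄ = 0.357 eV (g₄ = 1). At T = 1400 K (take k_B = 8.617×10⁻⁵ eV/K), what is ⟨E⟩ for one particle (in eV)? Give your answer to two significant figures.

k_BT = 8.617×10⁻⁵ × 1400 K = 0.1206 eV.
Eᵢ/kT = 0, 1.667, 1.841, 2.637, 2.960.
Z = Σ gᵢe^(−Eᵢ/kT) = 5·e^(−0) + 4·e^(−1.667) + 2·e^(−1.841) + 3·e^(−2.637) + 1·e^(−2.960) = 5.000 + 0.7553 + 0.3173 + 0.2147 + 0.05182 = 6.339.
⟨E⟩ = Σ Eᵢ gᵢe^(−Eᵢ/kT) / Z = (0·5.000 + 0.201·0.7553 + 0.222·0.3173 + 0.318·0.2147 + 0.357·0.05182) / 6.339 = 0.049 eV.

0.049 eV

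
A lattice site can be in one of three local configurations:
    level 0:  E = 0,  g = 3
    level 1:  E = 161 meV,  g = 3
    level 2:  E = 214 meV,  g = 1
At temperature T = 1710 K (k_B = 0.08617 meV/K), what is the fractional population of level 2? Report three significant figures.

0.0552

k_BT = 0.08617 × 1710 K = 147.35 meV.
Eᵢ/kT = 0, 1.0926, 1.4523.
Z = Σ gᵢe^(−Eᵢ/kT) = 3·e^(−0) + 3·e^(−1.0926) + 1·e^(−1.4523) = 3.0000 + 1.0060 + 0.23403 = 4.2400.
P₂ = g₂ e^(−E₂/kT) / Z = 0.23403/4.2400 = 0.0552.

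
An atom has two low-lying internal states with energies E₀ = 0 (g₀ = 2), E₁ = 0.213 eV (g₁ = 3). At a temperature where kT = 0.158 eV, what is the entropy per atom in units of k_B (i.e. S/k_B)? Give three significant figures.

1.40

Eᵢ/kT = 0, 1.3481.
Z = Σ gᵢe^(−Eᵢ/kT) = 2·e^(−0) + 3·e^(−1.3481) = 2.0000 + 0.77920 = 2.7792.
⟨E⟩ = Σ EᵢPᵢ = 0.059718 eV.
S/k_B = ln Z + ⟨E⟩/kT = ln(2.7792) + 0.059718/0.158 = 1.0222 + 0.37796 = 1.40.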